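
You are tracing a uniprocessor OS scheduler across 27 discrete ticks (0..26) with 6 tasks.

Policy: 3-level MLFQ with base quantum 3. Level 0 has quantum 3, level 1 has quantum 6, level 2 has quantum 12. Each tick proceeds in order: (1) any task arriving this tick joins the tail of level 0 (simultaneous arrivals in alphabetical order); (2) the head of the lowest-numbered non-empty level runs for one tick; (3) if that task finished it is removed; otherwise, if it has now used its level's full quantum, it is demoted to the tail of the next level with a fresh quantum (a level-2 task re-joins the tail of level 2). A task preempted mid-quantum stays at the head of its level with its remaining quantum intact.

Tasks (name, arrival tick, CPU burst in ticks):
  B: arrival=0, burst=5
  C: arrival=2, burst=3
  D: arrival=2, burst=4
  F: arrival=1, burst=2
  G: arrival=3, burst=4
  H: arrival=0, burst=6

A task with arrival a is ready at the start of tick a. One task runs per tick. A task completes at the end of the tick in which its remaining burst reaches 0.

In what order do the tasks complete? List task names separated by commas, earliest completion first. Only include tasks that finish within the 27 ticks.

completion order = F, C, B, H, D, G

t=0: L0/L1/L2 = BH/-/- → run B
t=1: L0/L1/L2 = BHF/-/- → run B
t=2: L0/L1/L2 = BHFCD/-/- → run B
t=3: L0/L1/L2 = HFCDG/B/- → run H
t=4: L0/L1/L2 = HFCDG/B/- → run H
t=5: L0/L1/L2 = HFCDG/B/- → run H
t=6: L0/L1/L2 = FCDG/BH/- → run F
t=7: L0/L1/L2 = FCDG/BH/- → run F
t=8: L0/L1/L2 = CDG/BH/- → run C
t=9: L0/L1/L2 = CDG/BH/- → run C
t=10: L0/L1/L2 = CDG/BH/- → run C
t=11: L0/L1/L2 = DG/BH/- → run D
t=12: L0/L1/L2 = DG/BH/- → run D
t=13: L0/L1/L2 = DG/BH/- → run D
t=14: L0/L1/L2 = G/BHD/- → run G
t=15: L0/L1/L2 = G/BHD/- → run G
t=16: L0/L1/L2 = G/BHD/- → run G
t=17: L0/L1/L2 = -/BHDG/- → run B
t=18: L0/L1/L2 = -/BHDG/- → run B
t=19: L0/L1/L2 = -/HDG/- → run H
t=20: L0/L1/L2 = -/HDG/- → run H
t=21: L0/L1/L2 = -/HDG/- → run H
t=22: L0/L1/L2 = -/DG/- → run D
t=23: L0/L1/L2 = -/G/- → run G
t=24: (idle)
t=25: (idle)
t=26: (idle)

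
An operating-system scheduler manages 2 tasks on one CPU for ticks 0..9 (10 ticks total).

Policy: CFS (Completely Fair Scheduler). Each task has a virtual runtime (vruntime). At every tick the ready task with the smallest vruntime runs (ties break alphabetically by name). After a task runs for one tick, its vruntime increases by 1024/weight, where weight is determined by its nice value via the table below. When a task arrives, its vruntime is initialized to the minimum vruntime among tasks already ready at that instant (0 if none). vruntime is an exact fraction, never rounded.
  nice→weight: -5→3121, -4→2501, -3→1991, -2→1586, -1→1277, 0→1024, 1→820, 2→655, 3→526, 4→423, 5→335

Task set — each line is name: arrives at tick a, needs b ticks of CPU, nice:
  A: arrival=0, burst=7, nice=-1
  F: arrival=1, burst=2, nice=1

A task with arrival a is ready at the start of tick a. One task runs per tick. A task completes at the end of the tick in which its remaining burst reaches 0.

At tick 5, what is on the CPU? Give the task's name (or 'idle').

t=0: vr[A=0] → run A
t=1: vr[A=1024/1277 F=1024/1277] → run A
t=2: vr[A=2048/1277 F=1024/1277] → run F
t=3: vr[A=2048/1277 F=536832/261785] → run A
t=4: vr[A=3072/1277 F=536832/261785] → run F
t=5: vr[A=3072/1277] → run A
t=6: vr[A=4096/1277] → run A
t=7: vr[A=5120/1277] → run A
t=8: vr[A=6144/1277] → run A
t=9: (idle)

running at tick 5 = A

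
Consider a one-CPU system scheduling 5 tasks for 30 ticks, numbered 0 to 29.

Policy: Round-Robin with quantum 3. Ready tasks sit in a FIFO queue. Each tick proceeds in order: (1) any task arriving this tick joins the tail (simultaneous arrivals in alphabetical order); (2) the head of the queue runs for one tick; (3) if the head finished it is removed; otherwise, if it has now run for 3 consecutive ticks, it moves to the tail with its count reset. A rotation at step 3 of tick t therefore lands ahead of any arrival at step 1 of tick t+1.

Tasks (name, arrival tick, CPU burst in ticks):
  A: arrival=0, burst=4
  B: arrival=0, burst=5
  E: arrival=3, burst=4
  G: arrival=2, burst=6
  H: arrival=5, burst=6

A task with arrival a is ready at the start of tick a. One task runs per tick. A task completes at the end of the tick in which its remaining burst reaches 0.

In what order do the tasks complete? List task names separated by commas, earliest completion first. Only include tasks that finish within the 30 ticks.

t=0: queue=[A,B] q_used=0 → run A
t=1: queue=[A,B] q_used=1 → run A
t=2: queue=[A,B,G] q_used=2 → run A
t=3: queue=[B,G,A,E] q_used=0 → run B
t=4: queue=[B,G,A,E] q_used=1 → run B
t=5: queue=[B,G,A,E,H] q_used=2 → run B
t=6: queue=[G,A,E,H,B] q_used=0 → run G
t=7: queue=[G,A,E,H,B] q_used=1 → run G
t=8: queue=[G,A,E,H,B] q_used=2 → run G
t=9: queue=[A,E,H,B,G] q_used=0 → run A
t=10: queue=[E,H,B,G] q_used=0 → run E
t=11: queue=[E,H,B,G] q_used=1 → run E
t=12: queue=[E,H,B,G] q_used=2 → run E
t=13: queue=[H,B,G,E] q_used=0 → run H
t=14: queue=[H,B,G,E] q_used=1 → run H
t=15: queue=[H,B,G,E] q_used=2 → run H
t=16: queue=[B,G,E,H] q_used=0 → run B
t=17: queue=[B,G,E,H] q_used=1 → run B
t=18: queue=[G,E,H] q_used=0 → run G
t=19: queue=[G,E,H] q_used=1 → run G
t=20: queue=[G,E,H] q_used=2 → run G
t=21: queue=[E,H] q_used=0 → run E
t=22: queue=[H] q_used=0 → run H
t=23: queue=[H] q_used=1 → run H
t=24: queue=[H] q_used=2 → run H
t=25: (idle)
t=26: (idle)
t=27: (idle)
t=28: (idle)
t=29: (idle)

completion order = A, B, G, E, H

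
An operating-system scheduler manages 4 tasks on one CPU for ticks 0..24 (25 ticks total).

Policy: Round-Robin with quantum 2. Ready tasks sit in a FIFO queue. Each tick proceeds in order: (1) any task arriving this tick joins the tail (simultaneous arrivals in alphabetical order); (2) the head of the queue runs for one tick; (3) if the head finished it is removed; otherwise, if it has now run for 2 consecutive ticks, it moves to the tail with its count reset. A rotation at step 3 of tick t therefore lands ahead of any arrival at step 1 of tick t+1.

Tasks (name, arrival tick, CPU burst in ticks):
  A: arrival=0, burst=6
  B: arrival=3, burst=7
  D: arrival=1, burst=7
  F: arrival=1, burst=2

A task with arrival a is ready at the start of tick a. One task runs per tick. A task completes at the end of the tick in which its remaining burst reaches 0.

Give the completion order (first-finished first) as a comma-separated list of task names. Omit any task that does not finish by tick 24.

completion order = F, A, D, B

t=0: queue=[A] q_used=0 → run A
t=1: queue=[A,D,F] q_used=1 → run A
t=2: queue=[D,F,A] q_used=0 → run D
t=3: queue=[D,F,A,B] q_used=1 → run D
t=4: queue=[F,A,B,D] q_used=0 → run F
t=5: queue=[F,A,B,D] q_used=1 → run F
t=6: queue=[A,B,D] q_used=0 → run A
t=7: queue=[A,B,D] q_used=1 → run A
t=8: queue=[B,D,A] q_used=0 → run B
t=9: queue=[B,D,A] q_used=1 → run B
t=10: queue=[D,A,B] q_used=0 → run D
t=11: queue=[D,A,B] q_used=1 → run D
t=12: queue=[A,B,D] q_used=0 → run A
t=13: queue=[A,B,D] q_used=1 → run A
t=14: queue=[B,D] q_used=0 → run B
t=15: queue=[B,D] q_used=1 → run B
t=16: queue=[D,B] q_used=0 → run D
t=17: queue=[D,B] q_used=1 → run D
t=18: queue=[B,D] q_used=0 → run B
t=19: queue=[B,D] q_used=1 → run B
t=20: queue=[D,B] q_used=0 → run D
t=21: queue=[B] q_used=0 → run B
t=22: (idle)
t=23: (idle)
t=24: (idle)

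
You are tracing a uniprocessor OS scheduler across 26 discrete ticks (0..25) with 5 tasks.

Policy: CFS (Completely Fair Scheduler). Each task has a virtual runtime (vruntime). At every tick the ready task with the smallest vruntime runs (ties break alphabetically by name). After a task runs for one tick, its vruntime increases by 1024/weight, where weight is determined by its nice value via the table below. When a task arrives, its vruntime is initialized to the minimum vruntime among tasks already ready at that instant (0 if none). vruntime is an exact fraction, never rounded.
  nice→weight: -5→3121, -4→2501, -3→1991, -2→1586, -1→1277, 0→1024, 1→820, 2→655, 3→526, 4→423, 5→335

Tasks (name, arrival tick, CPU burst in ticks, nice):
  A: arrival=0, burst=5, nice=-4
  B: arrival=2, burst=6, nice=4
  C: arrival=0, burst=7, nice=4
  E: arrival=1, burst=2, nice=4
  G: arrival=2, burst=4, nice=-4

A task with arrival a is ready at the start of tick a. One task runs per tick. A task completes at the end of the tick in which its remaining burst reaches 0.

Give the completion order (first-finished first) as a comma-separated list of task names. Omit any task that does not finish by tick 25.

completion order = G, A, E, B, C

t=0: vr[A=0 C=0] → run A
t=1: vr[A=1024/2501 C=0 E=0] → run C
t=2: vr[A=1024/2501 B=0 C=1024/423 E=0 G=0] → run B
t=3: vr[A=1024/2501 B=1024/423 C=1024/423 E=0 G=0] → run E
t=4: vr[A=1024/2501 B=1024/423 C=1024/423 E=1024/423 G=0] → run G
t=5: vr[A=1024/2501 B=1024/423 C=1024/423 E=1024/423 G=1024/2501] → run A
t=6: vr[A=2048/2501 B=1024/423 C=1024/423 E=1024/423 G=1024/2501] → run G
t=7: vr[A=2048/2501 B=1024/423 C=1024/423 E=1024/423 G=2048/2501] → run A
t=8: vr[A=3072/2501 B=1024/423 C=1024/423 E=1024/423 G=2048/2501] → run G
t=9: vr[A=3072/2501 B=1024/423 C=1024/423 E=1024/423 G=3072/2501] → run A
t=10: vr[A=4096/2501 B=1024/423 C=1024/423 E=1024/423 G=3072/2501] → run G
t=11: vr[A=4096/2501 B=1024/423 C=1024/423 E=1024/423] → run A
t=12: vr[B=1024/423 C=1024/423 E=1024/423] → run B
t=13: vr[B=2048/423 C=1024/423 E=1024/423] → run C
t=14: vr[B=2048/423 C=2048/423 E=1024/423] → run E
t=15: vr[B=2048/423 C=2048/423] → run B
t=16: vr[B=1024/141 C=2048/423] → run C
t=17: vr[B=1024/141 C=1024/141] → run B
t=18: vr[B=4096/423 C=1024/141] → run C
t=19: vr[B=4096/423 C=4096/423] → run B
t=20: vr[B=5120/423 C=4096/423] → run C
t=21: vr[B=5120/423 C=5120/423] → run B
t=22: vr[C=5120/423] → run C
t=23: vr[C=2048/141] → run C
t=24: (idle)
t=25: (idle)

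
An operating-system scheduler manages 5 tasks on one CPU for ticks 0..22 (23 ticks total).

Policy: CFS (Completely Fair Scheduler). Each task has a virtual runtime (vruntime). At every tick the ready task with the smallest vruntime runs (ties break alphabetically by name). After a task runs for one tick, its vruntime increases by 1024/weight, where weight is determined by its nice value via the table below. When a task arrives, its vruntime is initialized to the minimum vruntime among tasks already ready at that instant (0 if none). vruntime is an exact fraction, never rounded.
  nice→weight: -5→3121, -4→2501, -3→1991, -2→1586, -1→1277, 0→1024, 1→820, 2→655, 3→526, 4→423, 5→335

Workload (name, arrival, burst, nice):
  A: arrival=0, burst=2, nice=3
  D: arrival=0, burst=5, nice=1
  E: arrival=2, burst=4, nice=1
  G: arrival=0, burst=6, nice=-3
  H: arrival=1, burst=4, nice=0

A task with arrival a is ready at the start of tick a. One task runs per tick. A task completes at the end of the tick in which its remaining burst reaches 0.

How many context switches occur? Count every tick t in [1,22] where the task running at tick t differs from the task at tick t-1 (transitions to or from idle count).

t=0: vr[A=0 D=0 G=0] → run A
t=1: vr[A=512/263 D=0 G=0 H=0] → run D
t=2: vr[A=512/263 D=256/205 E=0 G=0 H=0] → run E
t=3: vr[A=512/263 D=256/205 E=256/205 G=0 H=0] → run G
t=4: vr[A=512/263 D=256/205 E=256/205 G=1024/1991 H=0] → run H
t=5: vr[A=512/263 D=256/205 E=256/205 G=1024/1991 H=1] → run G
t=6: vr[A=512/263 D=256/205 E=256/205 G=2048/1991 H=1] → run H
t=7: vr[A=512/263 D=256/205 E=256/205 G=2048/1991 H=2] → run G
t=8: vr[A=512/263 D=256/205 E=256/205 G=3072/1991 H=2] → run D
t=9: vr[A=512/263 D=512/205 E=256/205 G=3072/1991 H=2] → run E
t=10: vr[A=512/263 D=512/205 E=512/205 G=3072/1991 H=2] → run G
t=11: vr[A=512/263 D=512/205 E=512/205 G=4096/1991 H=2] → run A
t=12: vr[D=512/205 E=512/205 G=4096/1991 H=2] → run H
t=13: vr[D=512/205 E=512/205 G=4096/1991 H=3] → run G
t=14: vr[D=512/205 E=512/205 G=5120/1991 H=3] → run D
t=15: vr[D=768/205 E=512/205 G=5120/1991 H=3] → run E
t=16: vr[D=768/205 E=768/205 G=5120/1991 H=3] → run G
t=17: vr[D=768/205 E=768/205 H=3] → run H
t=18: vr[D=768/205 E=768/205] → run D
t=19: vr[D=1024/205 E=768/205] → run E
t=20: vr[D=1024/205] → run D
t=21: (idle)
t=22: (idle)

context switches = 21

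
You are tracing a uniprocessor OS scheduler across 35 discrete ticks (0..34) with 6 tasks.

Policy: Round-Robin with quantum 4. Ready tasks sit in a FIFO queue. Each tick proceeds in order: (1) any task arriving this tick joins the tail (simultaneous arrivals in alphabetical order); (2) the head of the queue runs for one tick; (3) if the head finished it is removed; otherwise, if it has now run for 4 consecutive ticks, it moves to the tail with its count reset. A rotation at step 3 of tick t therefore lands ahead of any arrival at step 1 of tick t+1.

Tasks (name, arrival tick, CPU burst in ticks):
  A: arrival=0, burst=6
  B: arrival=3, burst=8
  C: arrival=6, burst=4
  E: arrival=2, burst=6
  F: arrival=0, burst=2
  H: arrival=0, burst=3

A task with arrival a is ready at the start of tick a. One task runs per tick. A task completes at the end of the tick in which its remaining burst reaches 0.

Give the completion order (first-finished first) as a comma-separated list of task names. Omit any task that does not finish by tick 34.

t=0: queue=[A,F,H] q_used=0 → run A
t=1: queue=[A,F,H] q_used=1 → run A
t=2: queue=[A,F,H,E] q_used=2 → run A
t=3: queue=[A,F,H,E,B] q_used=3 → run A
t=4: queue=[F,H,E,B,A] q_used=0 → run F
t=5: queue=[F,H,E,B,A] q_used=1 → run F
t=6: queue=[H,E,B,A,C] q_used=0 → run H
t=7: queue=[H,E,B,A,C] q_used=1 → run H
t=8: queue=[H,E,B,A,C] q_used=2 → run H
t=9: queue=[E,B,A,C] q_used=0 → run E
t=10: queue=[E,B,A,C] q_used=1 → run E
t=11: queue=[E,B,A,C] q_used=2 → run E
t=12: queue=[E,B,A,C] q_used=3 → run E
t=13: queue=[B,A,C,E] q_used=0 → run B
t=14: queue=[B,A,C,E] q_used=1 → run B
t=15: queue=[B,A,C,E] q_used=2 → run B
t=16: queue=[B,A,C,E] q_used=3 → run B
t=17: queue=[A,C,E,B] q_used=0 → run A
t=18: queue=[A,C,E,B] q_used=1 → run A
t=19: queue=[C,E,B] q_used=0 → run C
t=20: queue=[C,E,B] q_used=1 → run C
t=21: queue=[C,E,B] q_used=2 → run C
t=22: queue=[C,E,B] q_used=3 → run C
t=23: queue=[E,B] q_used=0 → run E
t=24: queue=[E,B] q_used=1 → run E
t=25: queue=[B] q_used=0 → run B
t=26: queue=[B] q_used=1 → run B
t=27: queue=[B] q_used=2 → run B
t=28: queue=[B] q_used=3 → run B
t=29: (idle)
t=30: (idle)
t=31: (idle)
t=32: (idle)
t=33: (idle)
t=34: (idle)

completion order = F, H, A, C, E, B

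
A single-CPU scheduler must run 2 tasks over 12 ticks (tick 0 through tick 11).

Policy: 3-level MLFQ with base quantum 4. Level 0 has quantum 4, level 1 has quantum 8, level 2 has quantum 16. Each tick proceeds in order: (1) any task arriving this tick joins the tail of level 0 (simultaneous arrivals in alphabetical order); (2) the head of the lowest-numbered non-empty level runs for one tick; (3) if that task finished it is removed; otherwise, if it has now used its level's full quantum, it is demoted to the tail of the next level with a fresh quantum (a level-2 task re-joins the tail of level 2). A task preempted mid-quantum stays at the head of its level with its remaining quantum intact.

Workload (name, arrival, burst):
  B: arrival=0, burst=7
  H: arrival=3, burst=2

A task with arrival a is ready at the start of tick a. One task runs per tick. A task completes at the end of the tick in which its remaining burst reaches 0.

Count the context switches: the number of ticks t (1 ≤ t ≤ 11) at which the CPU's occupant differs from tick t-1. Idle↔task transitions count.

t=0: L0/L1/L2 = B/-/- → run B
t=1: L0/L1/L2 = B/-/- → run B
t=2: L0/L1/L2 = B/-/- → run B
t=3: L0/L1/L2 = BH/-/- → run B
t=4: L0/L1/L2 = H/B/- → run H
t=5: L0/L1/L2 = H/B/- → run H
t=6: L0/L1/L2 = -/B/- → run B
t=7: L0/L1/L2 = -/B/- → run B
t=8: L0/L1/L2 = -/B/- → run B
t=9: (idle)
t=10: (idle)
t=11: (idle)

context switches = 3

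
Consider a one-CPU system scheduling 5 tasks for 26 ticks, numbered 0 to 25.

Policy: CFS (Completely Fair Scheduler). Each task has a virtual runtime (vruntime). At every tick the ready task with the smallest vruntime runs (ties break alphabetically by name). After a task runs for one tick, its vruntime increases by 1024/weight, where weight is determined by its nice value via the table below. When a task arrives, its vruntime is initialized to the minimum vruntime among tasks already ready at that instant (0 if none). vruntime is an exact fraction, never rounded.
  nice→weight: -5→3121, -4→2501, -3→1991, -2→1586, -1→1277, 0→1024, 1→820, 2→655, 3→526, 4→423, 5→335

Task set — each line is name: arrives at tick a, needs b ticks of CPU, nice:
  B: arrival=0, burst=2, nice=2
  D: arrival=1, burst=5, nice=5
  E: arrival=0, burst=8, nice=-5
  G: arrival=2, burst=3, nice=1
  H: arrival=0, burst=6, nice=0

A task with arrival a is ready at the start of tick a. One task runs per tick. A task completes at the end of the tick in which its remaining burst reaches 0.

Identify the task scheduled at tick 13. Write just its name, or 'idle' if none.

running at tick 13 = E

t=0: vr[B=0 E=0 H=0] → run B
t=1: vr[B=1024/655 D=0 E=0 H=0] → run D
t=2: vr[B=1024/655 D=1024/335 E=0 G=0 H=0] → run E
t=3: vr[B=1024/655 D=1024/335 E=1024/3121 G=0 H=0] → run G
t=4: vr[B=1024/655 D=1024/335 E=1024/3121 G=256/205 H=0] → run H
t=5: vr[B=1024/655 D=1024/335 E=1024/3121 G=256/205 H=1] → run E
t=6: vr[B=1024/655 D=1024/335 E=2048/3121 G=256/205 H=1] → run E
t=7: vr[B=1024/655 D=1024/335 E=3072/3121 G=256/205 H=1] → run E
t=8: vr[B=1024/655 D=1024/335 E=4096/3121 G=256/205 H=1] → run H
t=9: vr[B=1024/655 D=1024/335 E=4096/3121 G=256/205 H=2] → run G
t=10: vr[B=1024/655 D=1024/335 E=4096/3121 G=512/205 H=2] → run E
t=11: vr[B=1024/655 D=1024/335 E=5120/3121 G=512/205 H=2] → run B
t=12: vr[D=1024/335 E=5120/3121 G=512/205 H=2] → run E
t=13: vr[D=1024/335 E=6144/3121 G=512/205 H=2] → run E
t=14: vr[D=1024/335 E=7168/3121 G=512/205 H=2] → run H
t=15: vr[D=1024/335 E=7168/3121 G=512/205 H=3] → run E
t=16: vr[D=1024/335 G=512/205 H=3] → run G
t=17: vr[D=1024/335 H=3] → run H
t=18: vr[D=1024/335 H=4] → run D
t=19: vr[D=2048/335 H=4] → run H
t=20: vr[D=2048/335 H=5] → run H
t=21: vr[D=2048/335] → run D
t=22: vr[D=3072/335] → run D
t=23: vr[D=4096/335] → run D
t=24: (idle)
t=25: (idle)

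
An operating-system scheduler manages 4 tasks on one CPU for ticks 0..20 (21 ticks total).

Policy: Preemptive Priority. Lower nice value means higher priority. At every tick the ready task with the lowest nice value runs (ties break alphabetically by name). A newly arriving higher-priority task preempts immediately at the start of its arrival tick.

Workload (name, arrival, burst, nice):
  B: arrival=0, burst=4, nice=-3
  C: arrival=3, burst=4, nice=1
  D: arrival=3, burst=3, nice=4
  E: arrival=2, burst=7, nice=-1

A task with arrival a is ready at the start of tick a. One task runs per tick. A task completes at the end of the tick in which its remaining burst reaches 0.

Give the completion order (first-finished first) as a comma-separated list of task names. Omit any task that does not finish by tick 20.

t=0: ready={B} → run B
t=1: ready={B} → run B
t=2: ready={B,E} → run B
t=3: ready={B,C,D,E} → run B
t=4: ready={C,D,E} → run E
t=5: ready={C,D,E} → run E
t=6: ready={C,D,E} → run E
t=7: ready={C,D,E} → run E
t=8: ready={C,D,E} → run E
t=9: ready={C,D,E} → run E
t=10: ready={C,D,E} → run E
t=11: ready={C,D} → run C
t=12: ready={C,D} → run C
t=13: ready={C,D} → run C
t=14: ready={C,D} → run C
t=15: ready={D} → run D
t=16: ready={D} → run D
t=17: ready={D} → run D
t=18: (idle)
t=19: (idle)
t=20: (idle)

completion order = B, E, C, D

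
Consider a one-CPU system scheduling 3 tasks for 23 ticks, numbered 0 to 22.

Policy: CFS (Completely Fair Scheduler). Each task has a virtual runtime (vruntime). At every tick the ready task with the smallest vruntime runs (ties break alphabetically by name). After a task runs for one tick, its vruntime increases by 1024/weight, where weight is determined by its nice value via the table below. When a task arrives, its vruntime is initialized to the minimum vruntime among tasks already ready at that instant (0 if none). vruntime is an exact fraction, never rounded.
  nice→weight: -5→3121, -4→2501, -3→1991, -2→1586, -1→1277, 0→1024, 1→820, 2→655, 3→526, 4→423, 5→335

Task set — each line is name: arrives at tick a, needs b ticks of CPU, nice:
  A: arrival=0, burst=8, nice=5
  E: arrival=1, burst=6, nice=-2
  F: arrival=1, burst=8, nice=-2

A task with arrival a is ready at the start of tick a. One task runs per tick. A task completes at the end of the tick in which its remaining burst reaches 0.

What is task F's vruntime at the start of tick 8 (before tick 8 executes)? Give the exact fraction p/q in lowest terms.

vruntime(F, start of tick 8) = 1326592/265655

t=0: vr[A=0] → run A
t=1: vr[A=1024/335 E=1024/335 F=1024/335] → run A
t=2: vr[A=2048/335 E=1024/335 F=1024/335] → run E
t=3: vr[A=2048/335 E=983552/265655 F=1024/335] → run F
t=4: vr[A=2048/335 E=983552/265655 F=983552/265655] → run E
t=5: vr[A=2048/335 E=1155072/265655 F=983552/265655] → run F
t=6: vr[A=2048/335 E=1155072/265655 F=1155072/265655] → run E
t=7: vr[A=2048/335 E=1326592/265655 F=1155072/265655] → run F
t=8: vr[A=2048/335 E=1326592/265655 F=1326592/265655] → run E
t=9: vr[A=2048/335 E=1498112/265655 F=1326592/265655] → run F
t=10: vr[A=2048/335 E=1498112/265655 F=1498112/265655] → run E
t=11: vr[A=2048/335 E=1669632/265655 F=1498112/265655] → run F
t=12: vr[A=2048/335 E=1669632/265655 F=1669632/265655] → run A
t=13: vr[A=3072/335 E=1669632/265655 F=1669632/265655] → run E
t=14: vr[A=3072/335 F=1669632/265655] → run F
t=15: vr[A=3072/335 F=1841152/265655] → run F
t=16: vr[A=3072/335 F=2012672/265655] → run F
t=17: vr[A=3072/335] → run A
t=18: vr[A=4096/335] → run A
t=19: vr[A=1024/67] → run A
t=20: vr[A=6144/335] → run A
t=21: vr[A=7168/335] → run A
t=22: (idle)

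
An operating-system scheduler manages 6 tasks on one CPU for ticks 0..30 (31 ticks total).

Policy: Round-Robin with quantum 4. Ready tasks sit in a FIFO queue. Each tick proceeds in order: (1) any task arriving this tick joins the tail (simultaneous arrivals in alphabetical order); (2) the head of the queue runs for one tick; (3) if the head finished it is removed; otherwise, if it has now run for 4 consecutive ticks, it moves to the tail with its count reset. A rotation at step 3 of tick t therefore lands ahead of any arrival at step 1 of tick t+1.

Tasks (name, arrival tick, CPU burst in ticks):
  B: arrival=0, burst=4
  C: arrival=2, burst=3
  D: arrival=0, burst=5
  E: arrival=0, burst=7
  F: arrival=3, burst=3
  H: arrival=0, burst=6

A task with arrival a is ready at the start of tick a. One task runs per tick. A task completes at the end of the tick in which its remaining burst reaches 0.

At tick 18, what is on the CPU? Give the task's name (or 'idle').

running at tick 18 = C

t=0: queue=[B,D,E,H] q_used=0 → run B
t=1: queue=[B,D,E,H] q_used=1 → run B
t=2: queue=[B,D,E,H,C] q_used=2 → run B
t=3: queue=[B,D,E,H,C,F] q_used=3 → run B
t=4: queue=[D,E,H,C,F] q_used=0 → run D
t=5: queue=[D,E,H,C,F] q_used=1 → run D
t=6: queue=[D,E,H,C,F] q_used=2 → run D
t=7: queue=[D,E,H,C,F] q_used=3 → run D
t=8: queue=[E,H,C,F,D] q_used=0 → run E
t=9: queue=[E,H,C,F,D] q_used=1 → run E
t=10: queue=[E,H,C,F,D] q_used=2 → run E
t=11: queue=[E,H,C,F,D] q_used=3 → run E
t=12: queue=[H,C,F,D,E] q_used=0 → run H
t=13: queue=[H,C,F,D,E] q_used=1 → run H
t=14: queue=[H,C,F,D,E] q_used=2 → run H
t=15: queue=[H,C,F,D,E] q_used=3 → run H
t=16: queue=[C,F,D,E,H] q_used=0 → run C
t=17: queue=[C,F,D,E,H] q_used=1 → run C
t=18: queue=[C,F,D,E,H] q_used=2 → run C
t=19: queue=[F,D,E,H] q_used=0 → run F
t=20: queue=[F,D,E,H] q_used=1 → run F
t=21: queue=[F,D,E,H] q_used=2 → run F
t=22: queue=[D,E,H] q_used=0 → run D
t=23: queue=[E,H] q_used=0 → run E
t=24: queue=[E,H] q_used=1 → run E
t=25: queue=[E,H] q_used=2 → run E
t=26: queue=[H] q_used=0 → run H
t=27: queue=[H] q_used=1 → run H
t=28: (idle)
t=29: (idle)
t=30: (idle)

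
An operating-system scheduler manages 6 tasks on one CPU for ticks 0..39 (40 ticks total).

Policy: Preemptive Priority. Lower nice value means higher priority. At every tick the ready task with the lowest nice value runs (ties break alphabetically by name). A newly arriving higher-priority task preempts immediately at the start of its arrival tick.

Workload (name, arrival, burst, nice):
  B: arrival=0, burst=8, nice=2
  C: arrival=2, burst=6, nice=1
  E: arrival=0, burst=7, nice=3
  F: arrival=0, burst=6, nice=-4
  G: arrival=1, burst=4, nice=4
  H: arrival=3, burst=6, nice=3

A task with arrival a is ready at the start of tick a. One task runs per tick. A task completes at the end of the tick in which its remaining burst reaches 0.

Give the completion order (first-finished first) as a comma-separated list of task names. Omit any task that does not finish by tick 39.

t=0: ready={B,E,F} → run F
t=1: ready={B,E,F,G} → run F
t=2: ready={B,C,E,F,G} → run F
t=3: ready={B,C,E,F,G,H} → run F
t=4: ready={B,C,E,F,G,H} → run F
t=5: ready={B,C,E,F,G,H} → run F
t=6: ready={B,C,E,G,H} → run C
t=7: ready={B,C,E,G,H} → run C
t=8: ready={B,C,E,G,H} → run C
t=9: ready={B,C,E,G,H} → run C
t=10: ready={B,C,E,G,H} → run C
t=11: ready={B,C,E,G,H} → run C
t=12: ready={B,E,G,H} → run B
t=13: ready={B,E,G,H} → run B
t=14: ready={B,E,G,H} → run B
t=15: ready={B,E,G,H} → run B
t=16: ready={B,E,G,H} → run B
t=17: ready={B,E,G,H} → run B
t=18: ready={B,E,G,H} → run B
t=19: ready={B,E,G,H} → run B
t=20: ready={E,G,H} → run E
t=21: ready={E,G,H} → run E
t=22: ready={E,G,H} → run E
t=23: ready={E,G,H} → run E
t=24: ready={E,G,H} → run E
t=25: ready={E,G,H} → run E
t=26: ready={E,G,H} → run E
t=27: ready={G,H} → run H
t=28: ready={G,H} → run H
t=29: ready={G,H} → run H
t=30: ready={G,H} → run H
t=31: ready={G,H} → run H
t=32: ready={G,H} → run H
t=33: ready={G} → run G
t=34: ready={G} → run G
t=35: ready={G} → run G
t=36: ready={G} → run G
t=37: (idle)
t=38: (idle)
t=39: (idle)

completion order = F, C, B, E, H, G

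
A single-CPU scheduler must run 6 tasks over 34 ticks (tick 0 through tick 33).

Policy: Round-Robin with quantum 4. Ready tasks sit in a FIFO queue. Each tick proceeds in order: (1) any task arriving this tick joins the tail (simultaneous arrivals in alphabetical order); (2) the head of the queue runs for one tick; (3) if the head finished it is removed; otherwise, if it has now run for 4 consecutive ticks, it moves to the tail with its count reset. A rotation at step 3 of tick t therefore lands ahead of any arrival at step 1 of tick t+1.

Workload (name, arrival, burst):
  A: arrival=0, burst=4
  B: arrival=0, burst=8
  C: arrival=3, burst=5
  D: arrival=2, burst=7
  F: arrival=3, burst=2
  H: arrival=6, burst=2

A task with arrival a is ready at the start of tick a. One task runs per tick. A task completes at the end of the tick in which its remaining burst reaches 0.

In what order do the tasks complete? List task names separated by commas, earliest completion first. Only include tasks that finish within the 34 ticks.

t=0: queue=[A,B] q_used=0 → run A
t=1: queue=[A,B] q_used=1 → run A
t=2: queue=[A,B,D] q_used=2 → run A
t=3: queue=[A,B,D,C,F] q_used=3 → run A
t=4: queue=[B,D,C,F] q_used=0 → run B
t=5: queue=[B,D,C,F] q_used=1 → run B
t=6: queue=[B,D,C,F,H] q_used=2 → run B
t=7: queue=[B,D,C,F,H] q_used=3 → run B
t=8: queue=[D,C,F,H,B] q_used=0 → run D
t=9: queue=[D,C,F,H,B] q_used=1 → run D
t=10: queue=[D,C,F,H,B] q_used=2 → run D
t=11: queue=[D,C,F,H,B] q_used=3 → run D
t=12: queue=[C,F,H,B,D] q_used=0 → run C
t=13: queue=[C,F,H,B,D] q_used=1 → run C
t=14: queue=[C,F,H,B,D] q_used=2 → run C
t=15: queue=[C,F,H,B,D] q_used=3 → run C
t=16: queue=[F,H,B,D,C] q_used=0 → run F
t=17: queue=[F,H,B,D,C] q_used=1 → run F
t=18: queue=[H,B,D,C] q_used=0 → run H
t=19: queue=[H,B,D,C] q_used=1 → run H
t=20: queue=[B,D,C] q_used=0 → run B
t=21: queue=[B,D,C] q_used=1 → run B
t=22: queue=[B,D,C] q_used=2 → run B
t=23: queue=[B,D,C] q_used=3 → run B
t=24: queue=[D,C] q_used=0 → run D
t=25: queue=[D,C] q_used=1 → run D
t=26: queue=[D,C] q_used=2 → run D
t=27: queue=[C] q_used=0 → run C
t=28: (idle)
t=29: (idle)
t=30: (idle)
t=31: (idle)
t=32: (idle)
t=33: (idle)

completion order = A, F, H, B, D, C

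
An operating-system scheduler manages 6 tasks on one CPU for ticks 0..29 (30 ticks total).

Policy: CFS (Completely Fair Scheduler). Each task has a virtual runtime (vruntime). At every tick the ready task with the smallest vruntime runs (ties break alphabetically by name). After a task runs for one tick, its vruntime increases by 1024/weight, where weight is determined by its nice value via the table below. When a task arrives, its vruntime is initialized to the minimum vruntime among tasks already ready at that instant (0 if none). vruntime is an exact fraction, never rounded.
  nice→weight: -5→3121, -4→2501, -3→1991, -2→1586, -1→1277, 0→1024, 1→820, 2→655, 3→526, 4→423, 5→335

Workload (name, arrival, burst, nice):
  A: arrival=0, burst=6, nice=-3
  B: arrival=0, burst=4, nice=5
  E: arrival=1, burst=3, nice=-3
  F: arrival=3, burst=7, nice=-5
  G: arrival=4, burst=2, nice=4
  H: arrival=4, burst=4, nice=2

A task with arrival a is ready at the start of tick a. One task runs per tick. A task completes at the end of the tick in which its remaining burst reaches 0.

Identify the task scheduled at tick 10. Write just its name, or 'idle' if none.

t=0: vr[A=0 B=0] → run A
t=1: vr[A=1024/1991 B=0 E=0] → run B
t=2: vr[A=1024/1991 B=1024/335 E=0] → run E
t=3: vr[A=1024/1991 B=1024/335 E=1024/1991 F=1024/1991] → run A
t=4: vr[A=2048/1991 B=1024/335 E=1024/1991 F=1024/1991 G=1024/1991 H=1024/1991] → run E
t=5: vr[A=2048/1991 B=1024/335 E=2048/1991 F=1024/1991 G=1024/1991 H=1024/1991] → run F
t=6: vr[A=2048/1991 B=1024/335 E=2048/1991 F=5234688/6213911 G=1024/1991 H=1024/1991] → run G
t=7: vr[A=2048/1991 B=1024/335 E=2048/1991 F=5234688/6213911 G=2471936/842193 H=1024/1991] → run H
t=8: vr[A=2048/1991 B=1024/335 E=2048/1991 F=5234688/6213911 G=2471936/842193 H=2709504/1304105] → run F
t=9: vr[A=2048/1991 B=1024/335 E=2048/1991 F=7273472/6213911 G=2471936/842193 H=2709504/1304105] → run A
t=10: vr[A=3072/1991 B=1024/335 E=2048/1991 F=7273472/6213911 G=2471936/842193 H=2709504/1304105] → run E
t=11: vr[A=3072/1991 B=1024/335 F=7273472/6213911 G=2471936/842193 H=2709504/1304105] → run F
t=12: vr[A=3072/1991 B=1024/335 F=9312256/6213911 G=2471936/842193 H=2709504/1304105] → run F
t=13: vr[A=3072/1991 B=1024/335 F=11351040/6213911 G=2471936/842193 H=2709504/1304105] → run A
t=14: vr[A=4096/1991 B=1024/335 F=11351040/6213911 G=2471936/842193 H=2709504/1304105] → run F
t=15: vr[A=4096/1991 B=1024/335 F=13389824/6213911 G=2471936/842193 H=2709504/1304105] → run A
t=16: vr[A=5120/1991 B=1024/335 F=13389824/6213911 G=2471936/842193 H=2709504/1304105] → run H
t=17: vr[A=5120/1991 B=1024/335 F=13389824/6213911 G=2471936/842193 H=4748288/1304105] → run F
t=18: vr[A=5120/1991 B=1024/335 F=15428608/6213911 G=2471936/842193 H=4748288/1304105] → run F
t=19: vr[A=5120/1991 B=1024/335 G=2471936/842193 H=4748288/1304105] → run A
t=20: vr[B=1024/335 G=2471936/842193 H=4748288/1304105] → run G
t=21: vr[B=1024/335 H=4748288/1304105] → run B
t=22: vr[B=2048/335 H=4748288/1304105] → run H
t=23: vr[B=2048/335 H=6787072/1304105] → run H
t=24: vr[B=2048/335] → run B
t=25: vr[B=3072/335] → run B
t=26: (idle)
t=27: (idle)
t=28: (idle)
t=29: (idle)

running at tick 10 = E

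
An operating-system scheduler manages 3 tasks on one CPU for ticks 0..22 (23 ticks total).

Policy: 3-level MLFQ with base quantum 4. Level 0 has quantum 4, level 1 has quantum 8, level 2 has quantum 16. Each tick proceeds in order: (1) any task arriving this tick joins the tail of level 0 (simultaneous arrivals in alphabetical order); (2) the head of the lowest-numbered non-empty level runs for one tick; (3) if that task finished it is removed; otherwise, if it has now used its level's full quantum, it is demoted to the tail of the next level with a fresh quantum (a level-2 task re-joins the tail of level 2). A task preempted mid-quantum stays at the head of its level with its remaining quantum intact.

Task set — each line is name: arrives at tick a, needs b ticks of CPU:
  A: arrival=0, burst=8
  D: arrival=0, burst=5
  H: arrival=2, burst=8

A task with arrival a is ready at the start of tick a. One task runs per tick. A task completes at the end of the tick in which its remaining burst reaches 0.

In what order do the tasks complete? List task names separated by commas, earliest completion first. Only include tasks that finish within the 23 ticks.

completion order = A, D, H

t=0: L0/L1/L2 = AD/-/- → run A
t=1: L0/L1/L2 = AD/-/- → run A
t=2: L0/L1/L2 = ADH/-/- → run A
t=3: L0/L1/L2 = ADH/-/- → run A
t=4: L0/L1/L2 = DH/A/- → run D
t=5: L0/L1/L2 = DH/A/- → run D
t=6: L0/L1/L2 = DH/A/- → run D
t=7: L0/L1/L2 = DH/A/- → run D
t=8: L0/L1/L2 = H/AD/- → run H
t=9: L0/L1/L2 = H/AD/- → run H
t=10: L0/L1/L2 = H/AD/- → run H
t=11: L0/L1/L2 = H/AD/- → run H
t=12: L0/L1/L2 = -/ADH/- → run A
t=13: L0/L1/L2 = -/ADH/- → run A
t=14: L0/L1/L2 = -/ADH/- → run A
t=15: L0/L1/L2 = -/ADH/- → run A
t=16: L0/L1/L2 = -/DH/- → run D
t=17: L0/L1/L2 = -/H/- → run H
t=18: L0/L1/L2 = -/H/- → run H
t=19: L0/L1/L2 = -/H/- → run H
t=20: L0/L1/L2 = -/H/- → run H
t=21: (idle)
t=22: (idle)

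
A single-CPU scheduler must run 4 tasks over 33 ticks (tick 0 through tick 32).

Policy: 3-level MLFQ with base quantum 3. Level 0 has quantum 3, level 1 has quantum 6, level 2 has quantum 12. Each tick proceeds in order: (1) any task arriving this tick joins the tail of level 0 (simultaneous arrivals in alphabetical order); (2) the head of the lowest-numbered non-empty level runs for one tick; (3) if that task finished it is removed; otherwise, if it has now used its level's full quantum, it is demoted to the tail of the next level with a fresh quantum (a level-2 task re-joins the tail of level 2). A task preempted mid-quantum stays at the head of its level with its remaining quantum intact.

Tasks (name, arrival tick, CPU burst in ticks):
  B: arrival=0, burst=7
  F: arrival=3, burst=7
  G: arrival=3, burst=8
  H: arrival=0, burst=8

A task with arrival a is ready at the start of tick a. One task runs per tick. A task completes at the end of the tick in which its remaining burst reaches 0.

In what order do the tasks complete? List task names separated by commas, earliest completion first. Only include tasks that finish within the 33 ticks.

completion order = B, H, F, G

t=0: L0/L1/L2 = BH/-/- → run B
t=1: L0/L1/L2 = BH/-/- → run B
t=2: L0/L1/L2 = BH/-/- → run B
t=3: L0/L1/L2 = HFG/B/- → run H
t=4: L0/L1/L2 = HFG/B/- → run H
t=5: L0/L1/L2 = HFG/B/- → run H
t=6: L0/L1/L2 = FG/BH/- → run F
t=7: L0/L1/L2 = FG/BH/- → run F
t=8: L0/L1/L2 = FG/BH/- → run F
t=9: L0/L1/L2 = G/BHF/- → run G
t=10: L0/L1/L2 = G/BHF/- → run G
t=11: L0/L1/L2 = G/BHF/- → run G
t=12: L0/L1/L2 = -/BHFG/- → run B
t=13: L0/L1/L2 = -/BHFG/- → run B
t=14: L0/L1/L2 = -/BHFG/- → run B
t=15: L0/L1/L2 = -/BHFG/- → run B
t=16: L0/L1/L2 = -/HFG/- → run H
t=17: L0/L1/L2 = -/HFG/- → run H
t=18: L0/L1/L2 = -/HFG/- → run H
t=19: L0/L1/L2 = -/HFG/- → run H
t=20: L0/L1/L2 = -/HFG/- → run H
t=21: L0/L1/L2 = -/FG/- → run F
t=22: L0/L1/L2 = -/FG/- → run F
t=23: L0/L1/L2 = -/FG/- → run F
t=24: L0/L1/L2 = -/FG/- → run F
t=25: L0/L1/L2 = -/G/- → run G
t=26: L0/L1/L2 = -/G/- → run G
t=27: L0/L1/L2 = -/G/- → run G
t=28: L0/L1/L2 = -/G/- → run G
t=29: L0/L1/L2 = -/G/- → run G
t=30: (idle)
t=31: (idle)
t=32: (idle)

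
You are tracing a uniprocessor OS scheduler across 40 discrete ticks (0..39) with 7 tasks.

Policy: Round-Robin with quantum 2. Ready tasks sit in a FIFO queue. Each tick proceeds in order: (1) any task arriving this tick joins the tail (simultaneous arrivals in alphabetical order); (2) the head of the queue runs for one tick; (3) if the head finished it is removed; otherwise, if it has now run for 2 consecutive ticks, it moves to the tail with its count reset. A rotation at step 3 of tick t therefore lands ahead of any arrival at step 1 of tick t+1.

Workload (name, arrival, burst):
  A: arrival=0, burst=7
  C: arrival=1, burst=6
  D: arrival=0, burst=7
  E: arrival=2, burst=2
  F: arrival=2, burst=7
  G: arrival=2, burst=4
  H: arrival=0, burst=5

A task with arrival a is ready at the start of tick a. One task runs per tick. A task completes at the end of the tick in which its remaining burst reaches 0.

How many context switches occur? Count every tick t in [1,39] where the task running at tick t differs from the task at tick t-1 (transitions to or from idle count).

t=0: queue=[A,D,H] q_used=0 → run A
t=1: queue=[A,D,H,C] q_used=1 → run A
t=2: queue=[D,H,C,A,E,F,G] q_used=0 → run D
t=3: queue=[D,H,C,A,E,F,G] q_used=1 → run D
t=4: queue=[H,C,A,E,F,G,D] q_used=0 → run H
t=5: queue=[H,C,A,E,F,G,D] q_used=1 → run H
t=6: queue=[C,A,E,F,G,D,H] q_used=0 → run C
t=7: queue=[C,A,E,F,G,D,H] q_used=1 → run C
t=8: queue=[A,E,F,G,D,H,C] q_used=0 → run A
t=9: queue=[A,E,F,G,D,H,C] q_used=1 → run A
t=10: queue=[E,F,G,D,H,C,A] q_used=0 → run E
t=11: queue=[E,F,G,D,H,C,A] q_used=1 → run E
t=12: queue=[F,G,D,H,C,A] q_used=0 → run F
t=13: queue=[F,G,D,H,C,A] q_used=1 → run F
t=14: queue=[G,D,H,C,A,F] q_used=0 → run G
t=15: queue=[G,D,H,C,A,F] q_used=1 → run G
t=16: queue=[D,H,C,A,F,G] q_used=0 → run D
t=17: queue=[D,H,C,A,F,G] q_used=1 → run D
t=18: queue=[H,C,A,F,G,D] q_used=0 → run H
t=19: queue=[H,C,A,F,G,D] q_used=1 → run H
t=20: queue=[C,A,F,G,D,H] q_used=0 → run C
t=21: queue=[C,A,F,G,D,H] q_used=1 → run C
t=22: queue=[A,F,G,D,H,C] q_used=0 → run A
t=23: queue=[A,F,G,D,H,C] q_used=1 → run A
t=24: queue=[F,G,D,H,C,A] q_used=0 → run F
t=25: queue=[F,G,D,H,C,A] q_used=1 → run F
t=26: queue=[G,D,H,C,A,F] q_used=0 → run G
t=27: queue=[G,D,H,C,A,F] q_used=1 → run G
t=28: queue=[D,H,C,A,F] q_used=0 → run D
t=29: queue=[D,H,C,A,F] q_used=1 → run D
t=30: queue=[H,C,A,F,D] q_used=0 → run H
t=31: queue=[C,A,F,D] q_used=0 → run C
t=32: queue=[C,A,F,D] q_used=1 → run C
t=33: queue=[A,F,D] q_used=0 → run A
t=34: queue=[F,D] q_used=0 → run F
t=35: queue=[F,D] q_used=1 → run F
t=36: queue=[D,F] q_used=0 → run D
t=37: queue=[F] q_used=0 → run F
t=38: (idle)
t=39: (idle)

context switches = 21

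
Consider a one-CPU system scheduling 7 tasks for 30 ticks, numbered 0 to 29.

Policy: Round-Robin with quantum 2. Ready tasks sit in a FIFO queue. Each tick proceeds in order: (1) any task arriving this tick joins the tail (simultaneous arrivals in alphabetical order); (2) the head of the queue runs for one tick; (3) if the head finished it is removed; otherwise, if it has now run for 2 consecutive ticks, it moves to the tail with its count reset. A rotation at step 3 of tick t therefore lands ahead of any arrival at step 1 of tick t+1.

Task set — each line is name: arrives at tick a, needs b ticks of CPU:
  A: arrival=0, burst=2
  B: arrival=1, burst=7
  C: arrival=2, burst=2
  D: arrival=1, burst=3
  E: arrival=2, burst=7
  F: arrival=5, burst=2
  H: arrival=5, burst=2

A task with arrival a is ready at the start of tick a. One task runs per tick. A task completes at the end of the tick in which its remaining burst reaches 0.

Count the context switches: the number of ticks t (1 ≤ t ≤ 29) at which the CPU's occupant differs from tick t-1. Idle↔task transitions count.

context switches = 14

t=0: queue=[A] q_used=0 → run A
t=1: queue=[A,B,D] q_used=1 → run A
t=2: queue=[B,D,C,E] q_used=0 → run B
t=3: queue=[B,D,C,E] q_used=1 → run B
t=4: queue=[D,C,E,B] q_used=0 → run D
t=5: queue=[D,C,E,B,F,H] q_used=1 → run D
t=6: queue=[C,E,B,F,H,D] q_used=0 → run C
t=7: queue=[C,E,B,F,H,D] q_used=1 → run C
t=8: queue=[E,B,F,H,D] q_used=0 → run E
t=9: queue=[E,B,F,H,D] q_used=1 → run E
t=10: queue=[B,F,H,D,E] q_used=0 → run B
t=11: queue=[B,F,H,D,E] q_used=1 → run B
t=12: queue=[F,H,D,E,B] q_used=0 → run F
t=13: queue=[F,H,D,E,B] q_used=1 → run F
t=14: queue=[H,D,E,B] q_used=0 → run H
t=15: queue=[H,D,E,B] q_used=1 → run H
t=16: queue=[D,E,B] q_used=0 → run D
t=17: queue=[E,B] q_used=0 → run E
t=18: queue=[E,B] q_used=1 → run E
t=19: queue=[B,E] q_used=0 → run B
t=20: queue=[B,E] q_used=1 → run B
t=21: queue=[E,B] q_used=0 → run E
t=22: queue=[E,B] q_used=1 → run E
t=23: queue=[B,E] q_used=0 → run B
t=24: queue=[E] q_used=0 → run E
t=25: (idle)
t=26: (idle)
t=27: (idle)
t=28: (idle)
t=29: (idle)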